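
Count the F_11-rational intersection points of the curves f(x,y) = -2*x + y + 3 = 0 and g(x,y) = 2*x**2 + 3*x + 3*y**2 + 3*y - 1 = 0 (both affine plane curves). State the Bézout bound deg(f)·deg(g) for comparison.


Common zeros: ∅; count = 0; Bézout bound = 2.

deg(f) = 1, deg(g) = 2, so Bézout bound = 2.
Scan x ∈ F_11. For each x, list the y ∈ F_11 with f(x, y) ≡ 0 and those with g(x, y) ≡ 0 (mod 11); the common zeros in that column are the intersection.
  x = 0: f ≡ 0 at y ∈ {8}; g ≡ 0 at y ∈ ∅; common: ∅.
  x = 1: f ≡ 0 at y ∈ {10}; g ≡ 0 at y ∈ {2, 8}; common: ∅.
  x = 2: f ≡ 0 at y ∈ {1}; g ≡ 0 at y ∈ ∅; common: ∅.
  x = 3: f ≡ 0 at y ∈ {3}; g ≡ 0 at y ∈ {2, 8}; common: ∅.
  x = 4: f ≡ 0 at y ∈ {5}; g ≡ 0 at y ∈ ∅; common: ∅.
  x = 5: f ≡ 0 at y ∈ {7}; g ≡ 0 at y ∈ {5}; common: ∅.
  x = 6: f ≡ 0 at y ∈ {9}; g ≡ 0 at y ∈ ∅; common: ∅.
  x = 7: f ≡ 0 at y ∈ {0}; g ≡ 0 at y ∈ {3, 7}; common: ∅.
  x = 8: f ≡ 0 at y ∈ {2}; g ≡ 0 at y ∈ {3, 7}; common: ∅.
  x = 9: f ≡ 0 at y ∈ {4}; g ≡ 0 at y ∈ ∅; common: ∅.
  x = 10: f ≡ 0 at y ∈ {6}; g ≡ 0 at y ∈ {5}; common: ∅.
Collecting: common zeros = ∅, so the count is 0.
Comparison with the Bézout bound: 0 ≤ 2 = deg(f)·deg(g), as expected for curves with no common component (the affine F_11-count falls short of the bound because intersections may lie at infinity, over extension fields, or carry multiplicity).


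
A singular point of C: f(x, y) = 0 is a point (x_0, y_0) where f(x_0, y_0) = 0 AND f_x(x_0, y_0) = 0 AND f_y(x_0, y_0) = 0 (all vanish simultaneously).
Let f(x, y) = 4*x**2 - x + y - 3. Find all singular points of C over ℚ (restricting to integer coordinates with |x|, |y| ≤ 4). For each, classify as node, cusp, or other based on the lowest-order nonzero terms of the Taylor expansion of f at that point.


No singular points in the scanned grid; C is smooth there.

Compute partial derivatives:
  f_x = 8*x - 1.
  f_y = 1.
f_y = 1 is a nonzero constant, so f_y never vanishes: no point (x, y) can satisfy f = f_x = f_y = 0. In particular no (x, y) ∈ {−4, ..., 4}² is singular; the curve is smooth.


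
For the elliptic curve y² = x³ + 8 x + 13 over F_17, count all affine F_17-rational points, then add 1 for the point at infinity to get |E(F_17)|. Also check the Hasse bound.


Affine points = {(0, 8), (0, 9), (3, 8), (3, 9), (5, 5), (5, 12), (7, 2), (7, 15), (9, 7), (9, 10), (11, 2), (11, 15), (12, 1), (12, 16), (13, 6), (13, 11), (14, 8), (14, 9), (16, 2), (16, 15)}; affine count = 20; |E(F_17)| = 21.

Discriminant check: Δ ∝ 4a³ + 27b² = 4·8³ + 27·13² = 4·512 + 27·169 ≡ 15 (mod 17). Nonzero ⇒ E is nonsingular.
For each x ∈ F_17, compute rhs = x³ + 8·x + 13 mod 17, then count y ∈ F_17 with y² ≡ rhs.
  x = 0: rhs = 13, matching y values: 8, 9 (2 points).
  x = 1: rhs = 5, matching y values: none (0 points).
  x = 2: rhs = 3, matching y values: none (0 points).
  x = 3: rhs = 13, matching y values: 8, 9 (2 points).
  x = 4: rhs = 7, matching y values: none (0 points).
  x = 5: rhs = 8, matching y values: 5, 12 (2 points).
  x = 6: rhs = 5, matching y values: none (0 points).
  x = 7: rhs = 4, matching y values: 2, 15 (2 points).
  x = 8: rhs = 11, matching y values: none (0 points).
  x = 9: rhs = 15, matching y values: 7, 10 (2 points).
  x = 10: rhs = 5, matching y values: none (0 points).
  x = 11: rhs = 4, matching y values: 2, 15 (2 points).
  x = 12: rhs = 1, matching y values: 1, 16 (2 points).
  x = 13: rhs = 2, matching y values: 6, 11 (2 points).
  x = 14: rhs = 13, matching y values: 8, 9 (2 points).
  x = 15: rhs = 6, matching y values: none (0 points).
  x = 16: rhs = 4, matching y values: 2, 15 (2 points).
Total affine count: 20.
Full point count |E(F_17)| = 20 + 1 = 21.
Hasse bound: |21 − (17+1)| = |3| = 3 ≤ 2√17 ≈ 8.2462 ✓.


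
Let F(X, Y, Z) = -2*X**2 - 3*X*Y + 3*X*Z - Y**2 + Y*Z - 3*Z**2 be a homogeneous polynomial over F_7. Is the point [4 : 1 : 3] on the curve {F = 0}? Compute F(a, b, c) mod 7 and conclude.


F(4,1,3) ≡ 2 (mod 7); P is NOT on the curve.

Evaluate F(4, 1, 3) term-by-term (mod 7).
  -2*X**2 ↦ -2·16·1·1 = -32
  -3*X*Y ↦ -3·4·1·1 = -12
  3*X*Z ↦ 3·4·1·3 = 36
  -Y**2 ↦ -1·1·1·1 = -1
  Y*Z ↦ 1·1·1·3 = 3
  -3*Z**2 ↦ -3·1·1·9 = -27
Sum: F(4, 1, 3) = (-32) + (-12) + (36) + (-1) + (3) + (-27) = -33.
Reducing mod 7: -33 ≡ 2 (mod 7).
Since F(a, b, c) ≡ 2 ≠ 0 (mod 7), P does NOT lie on the curve.


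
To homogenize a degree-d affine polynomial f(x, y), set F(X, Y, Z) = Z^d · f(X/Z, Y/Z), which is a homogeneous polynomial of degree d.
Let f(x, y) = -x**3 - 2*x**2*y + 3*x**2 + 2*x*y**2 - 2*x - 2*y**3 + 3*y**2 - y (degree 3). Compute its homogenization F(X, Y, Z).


F(X, Y, Z) = -X**3 - 2*X**2*Y + 3*X**2*Z + 2*X*Y**2 - 2*X*Z**2 - 2*Y**3 + 3*Y**2*Z - Y*Z**2

deg(f) = 3.
Substitute x = X/Z, y = Y/Z into f, then multiply by Z^3.
  monomial -1·x^3·y^0 ↦ -1·X^3·Y^0·Z^0.
  monomial -2·x^2·y^1 ↦ -2·X^2·Y^1·Z^0.
  monomial 3·x^2·y^0 ↦ 3·X^2·Y^0·Z^1.
  monomial 2·x^1·y^2 ↦ 2·X^1·Y^2·Z^0.
  monomial -2·x^1·y^0 ↦ -2·X^1·Y^0·Z^2.
  monomial -2·x^0·y^3 ↦ -2·X^0·Y^3·Z^0.
  monomial 3·x^0·y^2 ↦ 3·X^0·Y^2·Z^1.
  monomial -1·x^0·y^1 ↦ -1·X^0·Y^1·Z^2.
Collecting: F(X, Y, Z) = -X**3 - 2*X**2*Y + 3*X**2*Z + 2*X*Y**2 - 2*X*Z**2 - 2*Y**3 + 3*Y**2*Z - Y*Z**2.


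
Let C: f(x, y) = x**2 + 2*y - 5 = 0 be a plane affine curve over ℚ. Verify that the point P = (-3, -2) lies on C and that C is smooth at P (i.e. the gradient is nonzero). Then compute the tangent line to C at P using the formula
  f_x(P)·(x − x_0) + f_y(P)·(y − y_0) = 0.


Tangent line at P: -6*x + 2*y - 14 = 0.

Step 1: f(-3, -2) = 0, so P lies on C.
Step 2: partial derivatives
  f_x(x, y) = 2*x, f_y(x, y) = 2.
  f_x(P) = -6, f_y(P) = 2 (gradient nonzero, so P is smooth).
Step 3: tangent line at P: -6·(x − -3) + 2·(y − -2) = 0.
Expanding: -6*x + 2*y - 14 = 0.


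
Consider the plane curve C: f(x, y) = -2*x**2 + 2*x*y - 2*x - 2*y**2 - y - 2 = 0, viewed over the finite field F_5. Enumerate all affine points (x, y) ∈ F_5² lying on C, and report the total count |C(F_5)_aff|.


Affine F_5-points: {(0, 1)}; count = 1.

For each of the 25 pairs (x, y) ∈ F_5², evaluate f(x, y) mod 5. Record the zeros.
  x = 0: [0↦3, 1↦0, 2↦3, 3↦2, 4↦2]  zeros at y ∈ {1}
  x = 1: [0↦4, 1↦3, 2↦3, 3↦4, 4↦1]  zeros at y ∈ ∅
  x = 2: [0↦1, 1↦2, 2↦4, 3↦2, 4↦1]  zeros at y ∈ ∅
  x = 3: [0↦4, 1↦2, 2↦1, 3↦1, 4↦2]  zeros at y ∈ ∅
  x = 4: [0↦3, 1↦3, 2↦4, 3↦1, 4↦4]  zeros at y ∈ ∅
Collecting zeros: affine points = {(0, 1)}.
Total count |C(F_5)_aff| = 1.


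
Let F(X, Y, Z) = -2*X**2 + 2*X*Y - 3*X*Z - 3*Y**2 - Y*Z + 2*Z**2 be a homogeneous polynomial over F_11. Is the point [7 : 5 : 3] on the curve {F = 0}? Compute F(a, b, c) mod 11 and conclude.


F(7,5,3) ≡ 2 (mod 11); P is NOT on the curve.

Evaluate F(7, 5, 3) term-by-term (mod 11).
  -2*X**2 ↦ -2·49·1·1 = -98
  2*X*Y ↦ 2·7·5·1 = 70
  -3*X*Z ↦ -3·7·1·3 = -63
  -3*Y**2 ↦ -3·1·25·1 = -75
  -Y*Z ↦ -1·1·5·3 = -15
  2*Z**2 ↦ 2·1·1·9 = 18
Sum: F(7, 5, 3) = (-98) + (70) + (-63) + (-75) + (-15) + (18) = -163.
Reducing mod 11: -163 ≡ 2 (mod 11).
Since F(a, b, c) ≡ 2 ≠ 0 (mod 11), P does NOT lie on the curve.


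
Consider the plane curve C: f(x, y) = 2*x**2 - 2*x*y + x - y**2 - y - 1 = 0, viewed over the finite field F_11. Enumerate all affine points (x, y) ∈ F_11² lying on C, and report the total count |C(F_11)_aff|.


Affine F_11-points: {(4, 6), (4, 7), (6, 0), (6, 9), (7, 1), (7, 6), (8, 7), (8, 9), (10, 0), (10, 1)}; count = 10.

For each of the 121 pairs (x, y) ∈ F_11², evaluate f(x, y) mod 11. Record the zeros.
  x = 0: [0↦10, 1↦8, 2↦4, 3↦9, 4↦1, 5↦2, 6↦1, 7↦9, 8↦4, 9↦8, 10↦10]  zeros at y ∈ ∅
  x = 1: [0↦2, 1↦9, 2↦3, 3↦6, 4↦7, 5↦6, 6↦3, 7↦9, 8↦2, 9↦4, 10↦4]  zeros at y ∈ ∅
  x = 2: [0↦9, 1↦3, 2↦6, 3↦7, 4↦6, 5↦3, 6↦9, 7↦2, 8↦4, 9↦4, 10↦2]  zeros at y ∈ ∅
  x = 3: [0↦9, 1↦1, 2↦2, 3↦1, 4↦9, 5↦4, 6↦8, 7↦10, 8↦10, 9↦8, 10↦4]  zeros at y ∈ ∅
  x = 4: [0↦2, 1↦3, 2↦2, 3↦10, 4↦5, 5↦9, 6↦0, 7↦0, 8↦9, 9↦5, 10↦10]  zeros at y ∈ {6, 7}
  x = 5: [0↦10, 1↦9, 2↦6, 3↦1, 4↦5, 5↦7, 6↦7, 7↦5, 8↦1, 9↦6, 10↦9]  zeros at y ∈ ∅
  x = 6: [0↦0, 1↦8, 2↦3, 3↦7, 4↦9, 5↦9, 6↦7, 7↦3, 8↦8, 9↦0, 10↦1]  zeros at y ∈ {0, 9}
  x = 7: [0↦5, 1↦0, 2↦4, 3↦6, 4↦6, 5↦4, 6↦0, 7↦5, 8↦8, 9↦9, 10↦8]  zeros at y ∈ {1, 6}
  x = 8: [0↦3, 1↦7, 2↦9, 3↦9, 4↦7, 5↦3, 6↦8, 7↦0, 8↦1, 9↦0, 10↦8]  zeros at y ∈ {7, 9}
  x = 9: [0↦5, 1↦7, 2↦7, 3↦5, 4↦1, 5↦6, 6↦9, 7↦10, 8↦9, 9↦6, 10↦1]  zeros at y ∈ ∅
  x = 10: [0↦0, 1↦0, 2↦9, 3↦5, 4↦10, 5↦2, 6↦3, 7↦2, 8↦10, 9↦5, 10↦9]  zeros at y ∈ {0, 1}
Collecting zeros: affine points = {(4, 6), (4, 7), (6, 0), (6, 9), (7, 1), (7, 6), (8, 7), (8, 9), (10, 0), (10, 1)}.
Total count |C(F_11)_aff| = 10.


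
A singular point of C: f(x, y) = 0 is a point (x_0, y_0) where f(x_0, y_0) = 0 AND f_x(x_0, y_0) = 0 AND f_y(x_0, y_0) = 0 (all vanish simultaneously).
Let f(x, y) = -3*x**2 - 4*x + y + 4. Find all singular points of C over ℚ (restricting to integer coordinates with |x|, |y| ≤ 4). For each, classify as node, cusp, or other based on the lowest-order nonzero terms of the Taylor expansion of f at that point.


No singular points in the scanned grid; C is smooth there.

Compute partial derivatives:
  f_x = -6*x - 4.
  f_y = 1.
f_y = 1 is a nonzero constant, so f_y never vanishes: no point (x, y) can satisfy f = f_x = f_y = 0. In particular no (x, y) ∈ {−4, ..., 4}² is singular; the curve is smooth.


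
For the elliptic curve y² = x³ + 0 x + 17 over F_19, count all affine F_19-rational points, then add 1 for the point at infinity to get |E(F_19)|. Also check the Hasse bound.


Affine points = {(0, 6), (0, 13), (2, 5), (2, 14), (3, 5), (3, 14), (4, 9), (4, 10), (5, 3), (5, 16), (6, 9), (6, 10), (8, 4), (8, 15), (9, 9), (9, 10), (12, 4), (12, 15), (14, 5), (14, 14), (16, 3), (16, 16), (17, 3), (17, 16), (18, 4), (18, 15)}; affine count = 26; |E(F_19)| = 27.

Discriminant check: Δ ∝ 4a³ + 27b² = 4·0³ + 27·17² = 4·0 + 27·289 ≡ 13 (mod 19). Nonzero ⇒ E is nonsingular.
For each x ∈ F_19, compute rhs = x³ + 0·x + 17 mod 19, then count y ∈ F_19 with y² ≡ rhs.
  x = 0: rhs = 17, matching y values: 6, 13 (2 points).
  x = 1: rhs = 18, matching y values: none (0 points).
  x = 2: rhs = 6, matching y values: 5, 14 (2 points).
  x = 3: rhs = 6, matching y values: 5, 14 (2 points).
  x = 4: rhs = 5, matching y values: 9, 10 (2 points).
  x = 5: rhs = 9, matching y values: 3, 16 (2 points).
  x = 6: rhs = 5, matching y values: 9, 10 (2 points).
  x = 7: rhs = 18, matching y values: none (0 points).
  x = 8: rhs = 16, matching y values: 4, 15 (2 points).
  x = 9: rhs = 5, matching y values: 9, 10 (2 points).
  x = 10: rhs = 10, matching y values: none (0 points).
  x = 11: rhs = 18, matching y values: none (0 points).
  x = 12: rhs = 16, matching y values: 4, 15 (2 points).
  x = 13: rhs = 10, matching y values: none (0 points).
  x = 14: rhs = 6, matching y values: 5, 14 (2 points).
  x = 15: rhs = 10, matching y values: none (0 points).
  x = 16: rhs = 9, matching y values: 3, 16 (2 points).
  x = 17: rhs = 9, matching y values: 3, 16 (2 points).
  x = 18: rhs = 16, matching y values: 4, 15 (2 points).
Total affine count: 26.
Full point count |E(F_19)| = 26 + 1 = 27.
Hasse bound: |27 − (19+1)| = |7| = 7 ≤ 2√19 ≈ 8.7178 ✓.


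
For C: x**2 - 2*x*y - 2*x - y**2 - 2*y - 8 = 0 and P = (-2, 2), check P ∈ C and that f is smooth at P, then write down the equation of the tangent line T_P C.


Tangent line at P: -10*x - 2*y - 16 = 0.

Step 1: f(-2, 2) = 0, so P lies on C.
Step 2: partial derivatives
  f_x(x, y) = 2*x - 2*y - 2, f_y(x, y) = -2*x - 2*y - 2.
  f_x(P) = -10, f_y(P) = -2 (gradient nonzero, so P is smooth).
Step 3: tangent line at P: -10·(x − -2) + -2·(y − 2) = 0.
Expanding: -10*x - 2*y - 16 = 0.


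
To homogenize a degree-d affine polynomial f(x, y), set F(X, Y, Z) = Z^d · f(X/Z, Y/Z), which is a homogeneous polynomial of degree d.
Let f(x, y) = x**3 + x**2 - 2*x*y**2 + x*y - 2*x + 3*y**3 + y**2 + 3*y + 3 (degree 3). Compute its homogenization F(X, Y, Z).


F(X, Y, Z) = X**3 + X**2*Z - 2*X*Y**2 + X*Y*Z - 2*X*Z**2 + 3*Y**3 + Y**2*Z + 3*Y*Z**2 + 3*Z**3

deg(f) = 3.
Substitute x = X/Z, y = Y/Z into f, then multiply by Z^3.
  monomial 1·x^3·y^0 ↦ 1·X^3·Y^0·Z^0.
  monomial 1·x^2·y^0 ↦ 1·X^2·Y^0·Z^1.
  monomial -2·x^1·y^2 ↦ -2·X^1·Y^2·Z^0.
  monomial 1·x^1·y^1 ↦ 1·X^1·Y^1·Z^1.
  monomial -2·x^1·y^0 ↦ -2·X^1·Y^0·Z^2.
  monomial 3·x^0·y^3 ↦ 3·X^0·Y^3·Z^0.
  monomial 1·x^0·y^2 ↦ 1·X^0·Y^2·Z^1.
  monomial 3·x^0·y^1 ↦ 3·X^0·Y^1·Z^2.
  monomial 3·x^0·y^0 ↦ 3·X^0·Y^0·Z^3.
Collecting: F(X, Y, Z) = X**3 + X**2*Z - 2*X*Y**2 + X*Y*Z - 2*X*Z**2 + 3*Y**3 + Y**2*Z + 3*Y*Z**2 + 3*Z**3.


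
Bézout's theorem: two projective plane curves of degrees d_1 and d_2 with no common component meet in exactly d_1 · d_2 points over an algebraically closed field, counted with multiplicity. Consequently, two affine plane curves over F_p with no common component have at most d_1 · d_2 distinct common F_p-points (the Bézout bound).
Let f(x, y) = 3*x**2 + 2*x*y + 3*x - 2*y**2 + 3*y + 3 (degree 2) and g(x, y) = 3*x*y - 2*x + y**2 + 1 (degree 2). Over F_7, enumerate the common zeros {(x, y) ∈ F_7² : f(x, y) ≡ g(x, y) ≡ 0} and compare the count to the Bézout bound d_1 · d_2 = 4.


Common zeros: {(4, 0), (4, 2), (6, 6)}; count = 3; Bézout bound = 4.

deg(f) = 2, deg(g) = 2, so Bézout bound = 4.
Scan x ∈ F_7. For each x, list the y ∈ F_7 with f(x, y) ≡ 0 and those with g(x, y) ≡ 0 (mod 7); the common zeros in that column are the intersection.
  x = 0: f ≡ 0 at y ∈ ∅; g ≡ 0 at y ∈ ∅; common: ∅.
  x = 1: f ≡ 0 at y ∈ ∅; g ≡ 0 at y ∈ ∅; common: ∅.
  x = 2: f ≡ 0 at y ∈ {0}; g ≡ 0 at y ∈ ∅; common: ∅.
  x = 3: f ≡ 0 at y ∈ {2, 6}; g ≡ 0 at y ∈ ∅; common: ∅.
  x = 4: f ≡ 0 at y ∈ {0, 2}; g ≡ 0 at y ∈ {0, 2}; common: {0, 2}.
  x = 5: f ≡ 0 at y ∈ ∅; g ≡ 0 at y ∈ {1, 5}; common: ∅.
  x = 6: f ≡ 0 at y ∈ {5, 6}; g ≡ 0 at y ∈ {4, 6}; common: {6}.
Collecting: common zeros = {(4, 0), (4, 2), (6, 6)}, so the count is 3.
Comparison with the Bézout bound: 3 ≤ 4 = deg(f)·deg(g), as expected for curves with no common component (the affine F_7-count falls short of the bound because intersections may lie at infinity, over extension fields, or carry multiplicity).


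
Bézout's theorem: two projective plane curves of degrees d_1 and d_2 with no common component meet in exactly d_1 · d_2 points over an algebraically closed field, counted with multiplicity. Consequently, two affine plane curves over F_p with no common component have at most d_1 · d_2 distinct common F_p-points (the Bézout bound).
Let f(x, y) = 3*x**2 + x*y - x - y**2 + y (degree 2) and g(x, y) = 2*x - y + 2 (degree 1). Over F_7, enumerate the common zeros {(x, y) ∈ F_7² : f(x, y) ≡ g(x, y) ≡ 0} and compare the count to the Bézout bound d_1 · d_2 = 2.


Common zeros: ∅; count = 0; Bézout bound = 2.

deg(f) = 2, deg(g) = 1, so Bézout bound = 2.
Scan x ∈ F_7. For each x, list the y ∈ F_7 with f(x, y) ≡ 0 and those with g(x, y) ≡ 0 (mod 7); the common zeros in that column are the intersection.
  x = 0: f ≡ 0 at y ∈ {0, 1}; g ≡ 0 at y ∈ {2}; common: ∅.
  x = 1: f ≡ 0 at y ∈ ∅; g ≡ 0 at y ∈ {4}; common: ∅.
  x = 2: f ≡ 0 at y ∈ {5}; g ≡ 0 at y ∈ {6}; common: ∅.
  x = 3: f ≡ 0 at y ∈ {2}; g ≡ 0 at y ∈ {1}; common: ∅.
  x = 4: f ≡ 0 at y ∈ ∅; g ≡ 0 at y ∈ {3}; common: ∅.
  x = 5: f ≡ 0 at y ∈ {0, 6}; g ≡ 0 at y ∈ {5}; common: ∅.
  x = 6: f ≡ 0 at y ∈ {2, 5}; g ≡ 0 at y ∈ {0}; common: ∅.
Collecting: common zeros = ∅, so the count is 0.
Comparison with the Bézout bound: 0 ≤ 2 = deg(f)·deg(g), as expected for curves with no common component (the affine F_7-count falls short of the bound because intersections may lie at infinity, over extension fields, or carry multiplicity).


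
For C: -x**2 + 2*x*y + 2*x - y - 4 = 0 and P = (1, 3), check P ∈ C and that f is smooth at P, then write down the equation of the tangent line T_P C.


Tangent line at P: 6*x + y - 9 = 0.

Step 1: f(1, 3) = 0, so P lies on C.
Step 2: partial derivatives
  f_x(x, y) = -2*x + 2*y + 2, f_y(x, y) = 2*x - 1.
  f_x(P) = 6, f_y(P) = 1 (gradient nonzero, so P is smooth).
Step 3: tangent line at P: 6·(x − 1) + 1·(y − 3) = 0.
Expanding: 6*x + y - 9 = 0.


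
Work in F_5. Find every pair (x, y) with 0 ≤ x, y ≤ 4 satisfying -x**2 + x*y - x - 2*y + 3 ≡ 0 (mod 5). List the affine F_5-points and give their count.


Affine F_5-points: {(0, 4), (1, 1), (3, 4), (4, 1)}; count = 4.

For each of the 25 pairs (x, y) ∈ F_5², evaluate f(x, y) mod 5. Record the zeros.
  x = 0: [0↦3, 1↦1, 2↦4, 3↦2, 4↦0]  zeros at y ∈ {4}
  x = 1: [0↦1, 1↦0, 2↦4, 3↦3, 4↦2]  zeros at y ∈ {1}
  x = 2: [0↦2, 1↦2, 2↦2, 3↦2, 4↦2]  zeros at y ∈ ∅
  x = 3: [0↦1, 1↦2, 2↦3, 3↦4, 4↦0]  zeros at y ∈ {4}
  x = 4: [0↦3, 1↦0, 2↦2, 3↦4, 4↦1]  zeros at y ∈ {1}
Collecting zeros: affine points = {(0, 4), (1, 1), (3, 4), (4, 1)}.
Total count |C(F_5)_aff| = 4.


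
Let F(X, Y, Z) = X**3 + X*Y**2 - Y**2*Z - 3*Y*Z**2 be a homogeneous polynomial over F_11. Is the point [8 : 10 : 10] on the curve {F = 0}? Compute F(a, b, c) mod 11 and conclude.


F(8,10,10) ≡ 7 (mod 11); P is NOT on the curve.

Evaluate F(8, 10, 10) term-by-term (mod 11).
  X**3 ↦ 1·512·1·1 = 512
  X*Y**2 ↦ 1·8·100·1 = 800
  -Y**2*Z ↦ -1·1·100·10 = -1000
  -3*Y*Z**2 ↦ -3·1·10·100 = -3000
Sum: F(8, 10, 10) = (512) + (800) + (-1000) + (-3000) = -2688.
Reducing mod 11: -2688 ≡ 7 (mod 11).
Since F(a, b, c) ≡ 7 ≠ 0 (mod 11), P does NOT lie on the curve.


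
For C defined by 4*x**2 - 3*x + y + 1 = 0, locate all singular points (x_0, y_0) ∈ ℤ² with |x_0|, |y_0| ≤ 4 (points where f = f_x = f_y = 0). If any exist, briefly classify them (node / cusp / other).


No singular points in the scanned grid; C is smooth there.

Compute partial derivatives:
  f_x = 8*x - 3.
  f_y = 1.
f_y = 1 is a nonzero constant, so f_y never vanishes: no point (x, y) can satisfy f = f_x = f_y = 0. In particular no (x, y) ∈ {−4, ..., 4}² is singular; the curve is smooth.


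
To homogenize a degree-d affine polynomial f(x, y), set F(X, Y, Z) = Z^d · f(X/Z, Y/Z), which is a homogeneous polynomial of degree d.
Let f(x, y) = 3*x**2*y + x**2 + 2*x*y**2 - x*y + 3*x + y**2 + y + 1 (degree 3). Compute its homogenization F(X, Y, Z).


F(X, Y, Z) = 3*X**2*Y + X**2*Z + 2*X*Y**2 - X*Y*Z + 3*X*Z**2 + Y**2*Z + Y*Z**2 + Z**3

deg(f) = 3.
Substitute x = X/Z, y = Y/Z into f, then multiply by Z^3.
  monomial 3·x^2·y^1 ↦ 3·X^2·Y^1·Z^0.
  monomial 1·x^2·y^0 ↦ 1·X^2·Y^0·Z^1.
  monomial 2·x^1·y^2 ↦ 2·X^1·Y^2·Z^0.
  monomial -1·x^1·y^1 ↦ -1·X^1·Y^1·Z^1.
  monomial 3·x^1·y^0 ↦ 3·X^1·Y^0·Z^2.
  monomial 1·x^0·y^2 ↦ 1·X^0·Y^2·Z^1.
  monomial 1·x^0·y^1 ↦ 1·X^0·Y^1·Z^2.
  monomial 1·x^0·y^0 ↦ 1·X^0·Y^0·Z^3.
Collecting: F(X, Y, Z) = 3*X**2*Y + X**2*Z + 2*X*Y**2 - X*Y*Z + 3*X*Z**2 + Y**2*Z + Y*Z**2 + Z**3.


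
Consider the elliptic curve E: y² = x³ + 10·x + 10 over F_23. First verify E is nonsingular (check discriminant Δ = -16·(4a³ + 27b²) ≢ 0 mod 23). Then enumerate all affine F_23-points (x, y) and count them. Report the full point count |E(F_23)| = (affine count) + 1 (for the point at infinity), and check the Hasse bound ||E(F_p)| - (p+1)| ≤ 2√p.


Affine points = {(5, 1), (5, 22), (7, 3), (7, 20), (8, 2), (8, 21), (9, 1), (9, 22), (10, 11), (10, 12), (11, 5), (11, 18), (12, 8), (12, 15), (15, 4), (15, 19)}; affine count = 16; |E(F_23)| = 17.

Discriminant check: Δ ∝ 4a³ + 27b² = 4·10³ + 27·10² = 4·1000 + 27·100 ≡ 7 (mod 23). Nonzero ⇒ E is nonsingular.
For each x ∈ F_23, compute rhs = x³ + 10·x + 10 mod 23, then count y ∈ F_23 with y² ≡ rhs.
  x = 0: rhs = 10, matching y values: none (0 points).
  x = 1: rhs = 21, matching y values: none (0 points).
  x = 2: rhs = 15, matching y values: none (0 points).
  x = 3: rhs = 21, matching y values: none (0 points).
  x = 4: rhs = 22, matching y values: none (0 points).
  x = 5: rhs = 1, matching y values: 1, 22 (2 points).
  x = 6: rhs = 10, matching y values: none (0 points).
  x = 7: rhs = 9, matching y values: 3, 20 (2 points).
  x = 8: rhs = 4, matching y values: 2, 21 (2 points).
  x = 9: rhs = 1, matching y values: 1, 22 (2 points).
  x = 10: rhs = 6, matching y values: 11, 12 (2 points).
  x = 11: rhs = 2, matching y values: 5, 18 (2 points).
  x = 12: rhs = 18, matching y values: 8, 15 (2 points).
  x = 13: rhs = 14, matching y values: none (0 points).
  x = 14: rhs = 19, matching y values: none (0 points).
  x = 15: rhs = 16, matching y values: 4, 19 (2 points).
  x = 16: rhs = 11, matching y values: none (0 points).
  x = 17: rhs = 10, matching y values: none (0 points).
  x = 18: rhs = 19, matching y values: none (0 points).
  x = 19: rhs = 21, matching y values: none (0 points).
  x = 20: rhs = 22, matching y values: none (0 points).
  x = 21: rhs = 5, matching y values: none (0 points).
  x = 22: rhs = 22, matching y values: none (0 points).
Total affine count: 16.
Full point count |E(F_23)| = 16 + 1 = 17.
Hasse bound: |17 − (23+1)| = |-7| = 7 ≤ 2√23 ≈ 9.5917 ✓.


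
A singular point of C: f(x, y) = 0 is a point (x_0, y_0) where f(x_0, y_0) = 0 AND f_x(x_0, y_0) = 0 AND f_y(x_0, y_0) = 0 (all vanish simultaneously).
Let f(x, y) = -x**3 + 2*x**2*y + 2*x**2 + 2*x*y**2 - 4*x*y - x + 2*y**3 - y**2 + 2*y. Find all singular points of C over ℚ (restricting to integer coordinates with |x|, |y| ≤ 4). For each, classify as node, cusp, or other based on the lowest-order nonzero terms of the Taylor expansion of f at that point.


Singular points: {(1, 0)}; classification: node.

Compute partial derivatives:
  f_x = -3*x**2 + 4*x*y + 4*x + 2*y**2 - 4*y - 1.
  f_y = 2*x**2 + 4*x*y - 4*x + 6*y**2 - 2*y + 2.
Scan x_0 ∈ {−4, ..., 4}. For each x_0, f_y(x_0, y) is a polynomial in y; find its integer roots y ∈ {−4, ..., 4}, then test f_x and f at those candidates.
  x = -4: f_y(-4, y) = 6*y**2 - 18*y + 50; no integer root y with |y| ≤ 4.
  x = -3: f_y(-3, y) = 6*y**2 - 14*y + 32; no integer root y with |y| ≤ 4.
  x = -2: f_y(-2, y) = 6*y**2 - 10*y + 18; no integer root y with |y| ≤ 4.
  x = -1: f_y(-1, y) = 6*y**2 - 6*y + 8; no integer root y with |y| ≤ 4.
  x = 0: f_y(0, y) = 6*y**2 - 2*y + 2; no integer root y with |y| ≤ 4.
  x = 1: f_y(1, y) = 6*y**2 + 2*y; vanishes at y ∈ {0}. (1, 0): f_x = 0, f = 0 — SINGULAR.
  x = 2: f_y(2, y) = 6*y**2 + 6*y + 2; no integer root y with |y| ≤ 4.
  x = 3: f_y(3, y) = 6*y**2 + 10*y + 8; no integer root y with |y| ≤ 4.
  x = 4: f_y(4, y) = 6*y**2 + 14*y + 18; no integer root y with |y| ≤ 4.
Only singular point on the grid: (1, 0).
Classify: substitute x = 1 + u, y = 0 + v and expand: f = -u**3 + 2*u**2*v - u**2 + 2*u*v**2 + 2*v**3 + v**2.
No constant or linear terms (consistent with a singular point). Quadratic part: -u**2 + v**2. Cubic part: -u**3 + 2*u**2*v + 2*u*v**2 + 2*v**3.
The quadratic part v**2 - u**2 = (v − u)(v + u) splits into two distinct linear factors, so there are two distinct tangent lines y − 0 = ±(x − 1) — this is a node (ordinary double point).
Classification: node.


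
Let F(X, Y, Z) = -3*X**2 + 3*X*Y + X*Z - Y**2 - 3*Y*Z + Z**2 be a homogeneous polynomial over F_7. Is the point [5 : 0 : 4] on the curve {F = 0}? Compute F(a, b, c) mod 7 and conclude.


F(5,0,4) ≡ 3 (mod 7); P is NOT on the curve.

Evaluate F(5, 0, 4) term-by-term (mod 7).
  -3*X**2 ↦ -3·25·1·1 = -75
  3*X*Y ↦ 3·5·0·1 = 0
  X*Z ↦ 1·5·1·4 = 20
  -Y**2 ↦ -1·1·0·1 = 0
  -3*Y*Z ↦ -3·1·0·4 = 0
  Z**2 ↦ 1·1·1·16 = 16
Sum: F(5, 0, 4) = (-75) + (0) + (20) + (0) + (0) + (16) = -39.
Reducing mod 7: -39 ≡ 3 (mod 7).
Since F(a, b, c) ≡ 3 ≠ 0 (mod 7), P does NOT lie on the curve.


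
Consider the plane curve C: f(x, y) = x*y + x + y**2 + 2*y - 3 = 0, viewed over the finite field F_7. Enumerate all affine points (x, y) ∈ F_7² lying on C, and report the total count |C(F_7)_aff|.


Affine F_7-points: {(0, 1), (0, 4), (3, 0), (3, 2), (4, 3), (4, 5)}; count = 6.

For each of the 49 pairs (x, y) ∈ F_7², evaluate f(x, y) mod 7. Record the zeros.
  x = 0: [0↦4, 1↦0, 2↦5, 3↦5, 4↦0, 5↦4, 6↦3]  zeros at y ∈ {1, 4}
  x = 1: [0↦5, 1↦2, 2↦1, 3↦2, 4↦5, 5↦3, 6↦3]  zeros at y ∈ ∅
  x = 2: [0↦6, 1↦4, 2↦4, 3↦6, 4↦3, 5↦2, 6↦3]  zeros at y ∈ ∅
  x = 3: [0↦0, 1↦6, 2↦0, 3↦3, 4↦1, 5↦1, 6↦3]  zeros at y ∈ {0, 2}
  x = 4: [0↦1, 1↦1, 2↦3, 3↦0, 4↦6, 5↦0, 6↦3]  zeros at y ∈ {3, 5}
  x = 5: [0↦2, 1↦3, 2↦6, 3↦4, 4↦4, 5↦6, 6↦3]  zeros at y ∈ ∅
  x = 6: [0↦3, 1↦5, 2↦2, 3↦1, 4↦2, 5↦5, 6↦3]  zeros at y ∈ ∅
Collecting zeros: affine points = {(0, 1), (0, 4), (3, 0), (3, 2), (4, 3), (4, 5)}.
Total count |C(F_7)_aff| = 6.


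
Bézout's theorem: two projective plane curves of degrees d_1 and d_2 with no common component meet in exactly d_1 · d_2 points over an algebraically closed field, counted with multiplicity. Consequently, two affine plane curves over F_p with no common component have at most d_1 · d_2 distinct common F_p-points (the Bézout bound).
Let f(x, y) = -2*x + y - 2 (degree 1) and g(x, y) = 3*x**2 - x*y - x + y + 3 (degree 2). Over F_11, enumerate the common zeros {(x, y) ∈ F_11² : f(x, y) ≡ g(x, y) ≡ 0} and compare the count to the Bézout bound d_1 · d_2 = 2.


Common zeros: {(3, 8), (9, 9)}; count = 2; Bézout bound = 2.

deg(f) = 1, deg(g) = 2, so Bézout bound = 2.
Scan x ∈ F_11. For each x, list the y ∈ F_11 with f(x, y) ≡ 0 and those with g(x, y) ≡ 0 (mod 11); the common zeros in that column are the intersection.
  x = 0: f ≡ 0 at y ∈ {2}; g ≡ 0 at y ∈ {8}; common: ∅.
  x = 1: f ≡ 0 at y ∈ {4}; g ≡ 0 at y ∈ ∅; common: ∅.
  x = 2: f ≡ 0 at y ∈ {6}; g ≡ 0 at y ∈ {2}; common: ∅.
  x = 3: f ≡ 0 at y ∈ {8}; g ≡ 0 at y ∈ {8}; common: {8}.
  x = 4: f ≡ 0 at y ∈ {10}; g ≡ 0 at y ∈ {1}; common: ∅.
  x = 5: f ≡ 0 at y ∈ {1}; g ≡ 0 at y ∈ {10}; common: ∅.
  x = 6: f ≡ 0 at y ∈ {3}; g ≡ 0 at y ∈ {10}; common: ∅.
  x = 7: f ≡ 0 at y ∈ {5}; g ≡ 0 at y ∈ {0}; common: ∅.
  x = 8: f ≡ 0 at y ∈ {7}; g ≡ 0 at y ∈ {0}; common: ∅.
  x = 9: f ≡ 0 at y ∈ {9}; g ≡ 0 at y ∈ {9}; common: {9}.
  x = 10: f ≡ 0 at y ∈ {0}; g ≡ 0 at y ∈ {2}; common: ∅.
Collecting: common zeros = {(3, 8), (9, 9)}, so the count is 2.
Comparison with the Bézout bound: 2 ≤ 2 = deg(f)·deg(g), as expected for curves with no common component (the bound is attained).


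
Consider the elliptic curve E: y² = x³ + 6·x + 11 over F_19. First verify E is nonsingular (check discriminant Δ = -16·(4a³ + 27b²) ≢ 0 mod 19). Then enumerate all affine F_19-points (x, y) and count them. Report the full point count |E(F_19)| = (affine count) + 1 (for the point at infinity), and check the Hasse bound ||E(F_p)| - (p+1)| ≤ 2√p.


Affine points = {(0, 7), (0, 12), (4, 2), (4, 17), (6, 4), (6, 15), (7, 4), (7, 15), (8, 1), (8, 18), (10, 8), (10, 11), (12, 5), (12, 14), (13, 5), (13, 14), (16, 2), (16, 17), (18, 2), (18, 17)}; affine count = 20; |E(F_19)| = 21.

Discriminant check: Δ ∝ 4a³ + 27b² = 4·6³ + 27·11² = 4·216 + 27·121 ≡ 8 (mod 19). Nonzero ⇒ E is nonsingular.
For each x ∈ F_19, compute rhs = x³ + 6·x + 11 mod 19, then count y ∈ F_19 with y² ≡ rhs.
  x = 0: rhs = 11, matching y values: 7, 12 (2 points).
  x = 1: rhs = 18, matching y values: none (0 points).
  x = 2: rhs = 12, matching y values: none (0 points).
  x = 3: rhs = 18, matching y values: none (0 points).
  x = 4: rhs = 4, matching y values: 2, 17 (2 points).
  x = 5: rhs = 14, matching y values: none (0 points).
  x = 6: rhs = 16, matching y values: 4, 15 (2 points).
  x = 7: rhs = 16, matching y values: 4, 15 (2 points).
  x = 8: rhs = 1, matching y values: 1, 18 (2 points).
  x = 9: rhs = 15, matching y values: none (0 points).
  x = 10: rhs = 7, matching y values: 8, 11 (2 points).
  x = 11: rhs = 2, matching y values: none (0 points).
  x = 12: rhs = 6, matching y values: 5, 14 (2 points).
  x = 13: rhs = 6, matching y values: 5, 14 (2 points).
  x = 14: rhs = 8, matching y values: none (0 points).
  x = 15: rhs = 18, matching y values: none (0 points).
  x = 16: rhs = 4, matching y values: 2, 17 (2 points).
  x = 17: rhs = 10, matching y values: none (0 points).
  x = 18: rhs = 4, matching y values: 2, 17 (2 points).
Total affine count: 20.
Full point count |E(F_19)| = 20 + 1 = 21.
Hasse bound: |21 − (19+1)| = |1| = 1 ≤ 2√19 ≈ 8.7178 ✓.


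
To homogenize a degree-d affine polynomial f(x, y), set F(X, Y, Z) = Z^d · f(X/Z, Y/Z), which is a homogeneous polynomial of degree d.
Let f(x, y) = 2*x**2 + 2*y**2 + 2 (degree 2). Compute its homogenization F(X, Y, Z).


F(X, Y, Z) = 2*X**2 + 2*Y**2 + 2*Z**2

deg(f) = 2.
Substitute x = X/Z, y = Y/Z into f, then multiply by Z^2.
  monomial 2·x^2·y^0 ↦ 2·X^2·Y^0·Z^0.
  monomial 2·x^0·y^2 ↦ 2·X^0·Y^2·Z^0.
  monomial 2·x^0·y^0 ↦ 2·X^0·Y^0·Z^2.
Collecting: F(X, Y, Z) = 2*X**2 + 2*Y**2 + 2*Z**2.


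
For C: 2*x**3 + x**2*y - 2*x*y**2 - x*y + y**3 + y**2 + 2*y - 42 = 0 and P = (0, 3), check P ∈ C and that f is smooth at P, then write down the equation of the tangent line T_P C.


Tangent line at P: -21*x + 35*y - 105 = 0.

Step 1: f(0, 3) = 0, so P lies on C.
Step 2: partial derivatives
  f_x(x, y) = 6*x**2 + 2*x*y - 2*y**2 - y, f_y(x, y) = x**2 - 4*x*y - x + 3*y**2 + 2*y + 2.
  f_x(P) = -21, f_y(P) = 35 (gradient nonzero, so P is smooth).
Step 3: tangent line at P: -21·(x − 0) + 35·(y − 3) = 0.
Expanding: -21*x + 35*y - 105 = 0.


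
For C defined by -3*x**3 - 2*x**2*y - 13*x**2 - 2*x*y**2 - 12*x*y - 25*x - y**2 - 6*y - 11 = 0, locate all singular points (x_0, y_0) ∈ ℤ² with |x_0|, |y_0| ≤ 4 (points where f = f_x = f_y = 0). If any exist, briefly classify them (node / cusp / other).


Singular points: {(-1, -2)}; classification: cusp.

Compute partial derivatives:
  f_x = -9*x**2 - 4*x*y - 26*x - 2*y**2 - 12*y - 25.
  f_y = -2*x**2 - 4*x*y - 12*x - 2*y - 6.
Scan x_0 ∈ {−4, ..., 4}. For each x_0, f_y(x_0, y) is a polynomial in y; find its integer roots y ∈ {−4, ..., 4}, then test f_x and f at those candidates.
  x = -4: f_y(-4, y) = 14*y + 10; no integer root y with |y| ≤ 4.
  x = -3: f_y(-3, y) = 10*y + 12; no integer root y with |y| ≤ 4.
  x = -2: f_y(-2, y) = 6*y + 10; no integer root y with |y| ≤ 4.
  x = -1: f_y(-1, y) = 2*y + 4; vanishes at y ∈ {-2}. (-1, -2): f_x = 0, f = 0 — SINGULAR.
  x = 0: f_y(0, y) = -2*y - 6; vanishes at y ∈ {-3}. (0, -3): f_x = -7 ≠ 0.
  x = 1: f_y(1, y) = -6*y - 20; no integer root y with |y| ≤ 4.
  x = 2: f_y(2, y) = -10*y - 38; no integer root y with |y| ≤ 4.
  x = 3: f_y(3, y) = -14*y - 60; no integer root y with |y| ≤ 4.
  x = 4: f_y(4, y) = -18*y - 86; no integer root y with |y| ≤ 4.
Only singular point on the grid: (-1, -2).
Classify: substitute x = -1 + u, y = -2 + v and expand: f = -3*u**3 - 2*u**2*v - 2*u*v**2 + v**2.
No constant or linear terms (consistent with a singular point). Quadratic part: v**2. Cubic part: -3*u**3 - 2*u**2*v - 2*u*v**2.
The quadratic part v**2 is a perfect square, so there is a single (double) tangent line v = 0, i.e. y = -2. Restricting the cubic part to that line (v = 0) leaves -3*u**3 ≠ 0, so f is not divisible by v and the branch is v² ≈ 3*u**3 to lowest order — this is a cusp.
Classification: cusp.


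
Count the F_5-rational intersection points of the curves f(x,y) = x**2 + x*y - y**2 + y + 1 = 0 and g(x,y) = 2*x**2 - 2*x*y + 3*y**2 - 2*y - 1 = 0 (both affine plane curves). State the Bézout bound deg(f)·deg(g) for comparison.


Common zeros: {(0, 3)}; count = 1; Bézout bound = 4.

deg(f) = 2, deg(g) = 2, so Bézout bound = 4.
Scan x ∈ F_5. For each x, list the y ∈ F_5 with f(x, y) ≡ 0 and those with g(x, y) ≡ 0 (mod 5); the common zeros in that column are the intersection.
  x = 0: f ≡ 0 at y ∈ {3}; g ≡ 0 at y ∈ {1, 3}; common: {3}.
  x = 1: f ≡ 0 at y ∈ ∅; g ≡ 0 at y ∈ {1, 2}; common: ∅.
  x = 2: f ≡ 0 at y ∈ {0, 3}; g ≡ 0 at y ∈ ∅; common: ∅.
  x = 3: f ≡ 0 at y ∈ {0, 4}; g ≡ 0 at y ∈ {3}; common: ∅.
  x = 4: f ≡ 0 at y ∈ ∅; g ≡ 0 at y ∈ ∅; common: ∅.
Collecting: common zeros = {(0, 3)}, so the count is 1.
Comparison with the Bézout bound: 1 ≤ 4 = deg(f)·deg(g), as expected for curves with no common component (the affine F_5-count falls short of the bound because intersections may lie at infinity, over extension fields, or carry multiplicity).


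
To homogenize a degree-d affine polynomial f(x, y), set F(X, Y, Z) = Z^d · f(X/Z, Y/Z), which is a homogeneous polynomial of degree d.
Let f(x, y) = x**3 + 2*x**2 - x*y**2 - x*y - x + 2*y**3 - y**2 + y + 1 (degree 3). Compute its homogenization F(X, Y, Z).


F(X, Y, Z) = X**3 + 2*X**2*Z - X*Y**2 - X*Y*Z - X*Z**2 + 2*Y**3 - Y**2*Z + Y*Z**2 + Z**3

deg(f) = 3.
Substitute x = X/Z, y = Y/Z into f, then multiply by Z^3.
  monomial 1·x^3·y^0 ↦ 1·X^3·Y^0·Z^0.
  monomial 2·x^2·y^0 ↦ 2·X^2·Y^0·Z^1.
  monomial -1·x^1·y^2 ↦ -1·X^1·Y^2·Z^0.
  monomial -1·x^1·y^1 ↦ -1·X^1·Y^1·Z^1.
  monomial -1·x^1·y^0 ↦ -1·X^1·Y^0·Z^2.
  monomial 2·x^0·y^3 ↦ 2·X^0·Y^3·Z^0.
  monomial -1·x^0·y^2 ↦ -1·X^0·Y^2·Z^1.
  monomial 1·x^0·y^1 ↦ 1·X^0·Y^1·Z^2.
  monomial 1·x^0·y^0 ↦ 1·X^0·Y^0·Z^3.
Collecting: F(X, Y, Z) = X**3 + 2*X**2*Z - X*Y**2 - X*Y*Z - X*Z**2 + 2*Y**3 - Y**2*Z + Y*Z**2 + Z**3.


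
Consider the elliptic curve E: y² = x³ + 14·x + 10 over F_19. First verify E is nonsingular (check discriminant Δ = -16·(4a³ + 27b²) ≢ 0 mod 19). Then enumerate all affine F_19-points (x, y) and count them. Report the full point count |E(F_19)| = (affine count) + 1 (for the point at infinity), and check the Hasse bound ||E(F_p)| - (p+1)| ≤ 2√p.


Affine points = {(1, 5), (1, 14), (4, 4), (4, 15), (6, 5), (6, 14), (8, 8), (8, 11), (12, 5), (12, 14), (14, 9), (14, 10), (15, 2), (15, 17), (16, 6), (16, 13)}; affine count = 16; |E(F_19)| = 17.

Discriminant check: Δ ∝ 4a³ + 27b² = 4·14³ + 27·10² = 4·2744 + 27·100 ≡ 15 (mod 19). Nonzero ⇒ E is nonsingular.
For each x ∈ F_19, compute rhs = x³ + 14·x + 10 mod 19, then count y ∈ F_19 with y² ≡ rhs.
  x = 0: rhs = 10, matching y values: none (0 points).
  x = 1: rhs = 6, matching y values: 5, 14 (2 points).
  x = 2: rhs = 8, matching y values: none (0 points).
  x = 3: rhs = 3, matching y values: none (0 points).
  x = 4: rhs = 16, matching y values: 4, 15 (2 points).
  x = 5: rhs = 15, matching y values: none (0 points).
  x = 6: rhs = 6, matching y values: 5, 14 (2 points).
  x = 7: rhs = 14, matching y values: none (0 points).
  x = 8: rhs = 7, matching y values: 8, 11 (2 points).
  x = 9: rhs = 10, matching y values: none (0 points).
  x = 10: rhs = 10, matching y values: none (0 points).
  x = 11: rhs = 13, matching y values: none (0 points).
  x = 12: rhs = 6, matching y values: 5, 14 (2 points).
  x = 13: rhs = 14, matching y values: none (0 points).
  x = 14: rhs = 5, matching y values: 9, 10 (2 points).
  x = 15: rhs = 4, matching y values: 2, 17 (2 points).
  x = 16: rhs = 17, matching y values: 6, 13 (2 points).
  x = 17: rhs = 12, matching y values: none (0 points).
  x = 18: rhs = 14, matching y values: none (0 points).
Total affine count: 16.
Full point count |E(F_19)| = 16 + 1 = 17.
Hasse bound: |17 − (19+1)| = |-3| = 3 ≤ 2√19 ≈ 8.7178 ✓.


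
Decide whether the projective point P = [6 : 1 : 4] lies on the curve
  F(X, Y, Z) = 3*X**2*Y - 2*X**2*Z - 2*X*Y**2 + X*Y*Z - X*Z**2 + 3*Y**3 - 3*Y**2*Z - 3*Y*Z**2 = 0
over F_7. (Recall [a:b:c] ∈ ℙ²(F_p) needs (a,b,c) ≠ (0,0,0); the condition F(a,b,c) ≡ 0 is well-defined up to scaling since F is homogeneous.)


F(6,1,4) ≡ 1 (mod 7); P is NOT on the curve.

Evaluate F(6, 1, 4) term-by-term (mod 7).
  3*X**2*Y ↦ 3·36·1·1 = 108
  -2*X**2*Z ↦ -2·36·1·4 = -288
  -2*X*Y**2 ↦ -2·6·1·1 = -12
  X*Y*Z ↦ 1·6·1·4 = 24
  -X*Z**2 ↦ -1·6·1·16 = -96
  3*Y**3 ↦ 3·1·1·1 = 3
  -3*Y**2*Z ↦ -3·1·1·4 = -12
  -3*Y*Z**2 ↦ -3·1·1·16 = -48
Sum: F(6, 1, 4) = (108) + (-288) + (-12) + (24) + (-96) + (3) + (-12) + (-48) = -321.
Reducing mod 7: -321 ≡ 1 (mod 7).
Since F(a, b, c) ≡ 1 ≠ 0 (mod 7), P does NOT lie on the curve.


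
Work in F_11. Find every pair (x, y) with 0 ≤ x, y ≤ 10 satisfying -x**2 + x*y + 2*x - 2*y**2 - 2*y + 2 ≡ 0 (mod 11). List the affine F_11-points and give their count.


Affine F_11-points: {(0, 3), (0, 7), (1, 1), (1, 4), (2, 1), (2, 10), (3, 8), (3, 9), (4, 6), (5, 3), (5, 4), (6, 0), (6, 2), (7, 0), (7, 8), (8, 5), (8, 9), (9, 2), (9, 7), (10, 5), (10, 10)}; count = 21.

For each of the 121 pairs (x, y) ∈ F_11², evaluate f(x, y) mod 11. Record the zeros.
  x = 0: [0↦2, 1↦9, 2↦1, 3↦0, 4↦6, 5↦8, 6↦6, 7↦0, 8↦1, 9↦9, 10↦2]  zeros at y ∈ {3, 7}
  x = 1: [0↦3, 1↦0, 2↦4, 3↦4, 4↦0, 5↦3, 6↦2, 7↦8, 8↦10, 9↦8, 10↦2]  zeros at y ∈ {1, 4}
  x = 2: [0↦2, 1↦0, 2↦5, 3↦6, 4↦3, 5↦7, 6↦7, 7↦3, 8↦6, 9↦5, 10↦0]  zeros at y ∈ {1, 10}
  x = 3: [0↦10, 1↦9, 2↦4, 3↦6, 4↦4, 5↦9, 6↦10, 7↦7, 8↦0, 9↦0, 10↦7]  zeros at y ∈ {8, 9}
  x = 4: [0↦5, 1↦5, 2↦1, 3↦4, 4↦3, 5↦9, 6↦0, 7↦9, 8↦3, 9↦4, 10↦1]  zeros at y ∈ {6}
  x = 5: [0↦9, 1↦10, 2↦7, 3↦0, 4↦0, 5↦7, 6↦10, 7↦9, 8↦4, 9↦6, 10↦4]  zeros at y ∈ {3, 4}
  x = 6: [0↦0, 1↦2, 2↦0, 3↦5, 4↦6, 5↦3, 6↦7, 7↦7, 8↦3, 9↦6, 10↦5]  zeros at y ∈ {0, 2}
  x = 7: [0↦0, 1↦3, 2↦2, 3↦8, 4↦10, 5↦8, 6↦2, 7↦3, 8↦0, 9↦4, 10↦4]  zeros at y ∈ {0, 8}
  x = 8: [0↦9, 1↦2, 2↦2, 3↦9, 4↦1, 5↦0, 6↦6, 7↦8, 8↦6, 9↦0, 10↦1]  zeros at y ∈ {5, 9}
  x = 9: [0↦5, 1↦10, 2↦0, 3↦8, 4↦1, 5↦1, 6↦8, 7↦0, 8↦10, 9↦5, 10↦7]  zeros at y ∈ {2, 7}
  x = 10: [0↦10, 1↦5, 2↦7, 3↦5, 4↦10, 5↦0, 6↦8, 7↦1, 8↦1, 9↦8, 10↦0]  zeros at y ∈ {5, 10}
Collecting zeros: affine points = {(0, 3), (0, 7), (1, 1), (1, 4), (2, 1), (2, 10), (3, 8), (3, 9), (4, 6), (5, 3), (5, 4), (6, 0), (6, 2), (7, 0), (7, 8), (8, 5), (8, 9), (9, 2), (9, 7), (10, 5), (10, 10)}.
Total count |C(F_11)_aff| = 21.


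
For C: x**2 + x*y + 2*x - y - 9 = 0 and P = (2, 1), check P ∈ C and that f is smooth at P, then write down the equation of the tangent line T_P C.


Tangent line at P: 7*x + y - 15 = 0.

Step 1: f(2, 1) = 0, so P lies on C.
Step 2: partial derivatives
  f_x(x, y) = 2*x + y + 2, f_y(x, y) = x - 1.
  f_x(P) = 7, f_y(P) = 1 (gradient nonzero, so P is smooth).
Step 3: tangent line at P: 7·(x − 2) + 1·(y − 1) = 0.
Expanding: 7*x + y - 15 = 0.


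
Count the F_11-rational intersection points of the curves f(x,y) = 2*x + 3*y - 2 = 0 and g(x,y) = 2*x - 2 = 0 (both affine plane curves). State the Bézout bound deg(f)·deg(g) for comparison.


Common zeros: {(1, 0)}; count = 1; Bézout bound = 1.

deg(f) = 1, deg(g) = 1, so Bézout bound = 1.
Scan x ∈ F_11. For each x, list the y ∈ F_11 with f(x, y) ≡ 0 and those with g(x, y) ≡ 0 (mod 11); the common zeros in that column are the intersection.
  x = 0: f ≡ 0 at y ∈ {8}; g ≡ 0 at y ∈ ∅; common: ∅.
  x = 1: f ≡ 0 at y ∈ {0}; g ≡ 0 at y ∈ {0, 1, 2, 3, 4, 5, 6, 7, 8, 9, 10}; common: {0}.
  x = 2: f ≡ 0 at y ∈ {3}; g ≡ 0 at y ∈ ∅; common: ∅.
  x = 3: f ≡ 0 at y ∈ {6}; g ≡ 0 at y ∈ ∅; common: ∅.
  x = 4: f ≡ 0 at y ∈ {9}; g ≡ 0 at y ∈ ∅; common: ∅.
  x = 5: f ≡ 0 at y ∈ {1}; g ≡ 0 at y ∈ ∅; common: ∅.
  x = 6: f ≡ 0 at y ∈ {4}; g ≡ 0 at y ∈ ∅; common: ∅.
  x = 7: f ≡ 0 at y ∈ {7}; g ≡ 0 at y ∈ ∅; common: ∅.
  x = 8: f ≡ 0 at y ∈ {10}; g ≡ 0 at y ∈ ∅; common: ∅.
  x = 9: f ≡ 0 at y ∈ {2}; g ≡ 0 at y ∈ ∅; common: ∅.
  x = 10: f ≡ 0 at y ∈ {5}; g ≡ 0 at y ∈ ∅; common: ∅.
Collecting: common zeros = {(1, 0)}, so the count is 1.
Comparison with the Bézout bound: 1 ≤ 1 = deg(f)·deg(g), as expected for curves with no common component (the bound is attained).
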